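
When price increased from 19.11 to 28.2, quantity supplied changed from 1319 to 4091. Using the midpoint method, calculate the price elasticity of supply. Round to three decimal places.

%Δq = (4091 − 1319)/[(1319 + 4091)/2] = 2772/2705 ≈ 1.0248.
%Δp = (28.2 − 19.11)/[(19.11 + 28.2)/2] = 9.09/23.655 ≈ 0.3843.
Arc elasticity E = %Δq/%Δp ≈ 1.0248/0.3843 ≈ 2.667.
|E| > 1: supply is elastic over this range.

2.667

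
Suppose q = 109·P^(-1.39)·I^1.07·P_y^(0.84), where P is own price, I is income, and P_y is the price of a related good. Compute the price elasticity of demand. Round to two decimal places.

For a Cobb–Douglas (constant-elasticity) form q = A·P^α·…, the elasticity with respect to P equals the exponent α at every point.
Here the exponent on P is -1.39, so the price elasticity of demand is -1.39.

-1.39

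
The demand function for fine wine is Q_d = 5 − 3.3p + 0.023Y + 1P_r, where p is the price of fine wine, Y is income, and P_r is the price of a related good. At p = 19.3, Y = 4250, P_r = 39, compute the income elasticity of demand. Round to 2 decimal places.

First evaluate Q_d: 5 − 3.3(19.3) + 0.023(4250) + 1(39) = 5 − 63.69 + 97.75 + 39 = 78.06.
∂Q_d/∂Y = +0.023, so E_I = 0.023·(4250/78.06) ≈ 1.25.
E_I > 1: normal good (luxury).

1.25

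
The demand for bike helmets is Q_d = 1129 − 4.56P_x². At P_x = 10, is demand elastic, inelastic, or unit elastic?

elastic

At P_x = 10, Q_d = 673.
dQ_d/dP_x = −2·4.56·P_x = −91.2.
Point elasticity E = (dQ_d/dP_x)·(P_x/Q_d) = -91.2 × 10/673 ≈ -1.355.
|E| ≈ 1.355 > 1, so demand is elastic.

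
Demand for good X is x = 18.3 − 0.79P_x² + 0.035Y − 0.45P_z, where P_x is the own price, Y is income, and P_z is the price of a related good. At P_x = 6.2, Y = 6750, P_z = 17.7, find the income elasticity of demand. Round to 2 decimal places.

1.09

Evaluating quantity at (P_x, Y, P_z) gives x = 18.3 − 0.79(6.2)² + 0.035(6750) − 0.45(17.7) = 18.3 − 30.3676 + 236.25 − 7.965 = 216.2174.
∂x/∂Y = +0.035, so E_I = 0.035·(6750/216.2174) ≈ 1.09.
E_I > 1: normal good (luxury).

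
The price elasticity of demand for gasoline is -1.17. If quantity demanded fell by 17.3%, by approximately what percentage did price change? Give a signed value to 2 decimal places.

%ΔQ ≈ E × %ΔP ⇒ %ΔP = %ΔQ / E = (-17.3%)/(-1.17) ≈ 14.79%.

14.79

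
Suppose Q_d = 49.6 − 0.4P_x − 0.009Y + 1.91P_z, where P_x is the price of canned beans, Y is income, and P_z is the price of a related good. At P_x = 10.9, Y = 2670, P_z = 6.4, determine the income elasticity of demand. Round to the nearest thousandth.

At the given point, Q_d = 49.6 − 0.4(10.9) − 0.009(2670) + 1.91(6.4) = 49.6 − 4.36 − 24.03 + 12.224 = 33.434.
∂Q_d/∂Y = −0.009, so E_I = -0.009·(2670/33.434) ≈ -0.719.
E_I < 0: inferior good.

-0.719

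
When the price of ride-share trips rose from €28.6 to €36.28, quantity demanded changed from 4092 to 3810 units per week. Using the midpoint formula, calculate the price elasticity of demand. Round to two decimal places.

-0.30

%Δq = (3810 − 4092)/[(4092 + 3810)/2] = -282/3951 ≈ -0.0714.
%Δp = (36.28 − 28.6)/[(28.6 + 36.28)/2] = 7.68/32.44 ≈ 0.2367.
Arc elasticity E = %Δq/%Δp ≈ -0.0714/0.2367 ≈ -0.30.
|E| < 1: demand is inelastic over this range.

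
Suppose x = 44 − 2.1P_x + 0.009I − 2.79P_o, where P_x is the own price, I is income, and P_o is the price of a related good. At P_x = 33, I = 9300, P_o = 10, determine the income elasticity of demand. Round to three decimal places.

x = 44 − 2.1(33) + 0.009(9300) − 2.79(10) = 44 − 69.3 + 83.7 − 27.9 = 30.5.
∂x/∂I = +0.009, so E_I = 0.009·(9300/30.5) ≈ 2.744.
E_I > 1: normal good (luxury).

2.744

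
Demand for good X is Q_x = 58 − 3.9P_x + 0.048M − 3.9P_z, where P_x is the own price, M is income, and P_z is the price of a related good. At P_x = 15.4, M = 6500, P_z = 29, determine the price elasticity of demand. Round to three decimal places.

Q_x = 58 − 3.9(15.4) + 0.048(6500) − 3.9(29) = 58 − 60.06 + 312 − 113.1 = 196.84.
∂Q_x/∂P_x = −3.9, so E_p = (−3.9)·(15.4/196.84) ≈ -0.305.
|E_p| < 1: demand is inelastic.

-0.305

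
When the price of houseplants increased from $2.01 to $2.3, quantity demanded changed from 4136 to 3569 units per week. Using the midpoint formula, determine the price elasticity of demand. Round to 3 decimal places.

-1.094

%Δq = (3569 − 4136)/[(4136 + 3569)/2] = -567/3852.5 ≈ -0.1472.
%ΔP = (2.3 − 2.01)/[(2.01 + 2.3)/2] = 0.29/2.155 ≈ 0.1346.
Arc elasticity E = %Δq/%ΔP ≈ -0.1472/0.1346 ≈ -1.094.
|E| > 1: demand is elastic over this range.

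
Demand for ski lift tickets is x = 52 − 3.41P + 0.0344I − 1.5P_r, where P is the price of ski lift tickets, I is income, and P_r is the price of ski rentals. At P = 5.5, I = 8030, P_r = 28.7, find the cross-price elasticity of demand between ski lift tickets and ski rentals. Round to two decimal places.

-0.16

x = 52 − 3.41(5.5) + 0.0344(8030) − 1.5(28.7) = 52 − 18.755 + 276.232 − 43.05 = 266.427.
∂x/∂P_r = −1.5, so E_xy = -1.5·(28.7/266.427) ≈ -0.16.
E_xy < 0: the goods are complements.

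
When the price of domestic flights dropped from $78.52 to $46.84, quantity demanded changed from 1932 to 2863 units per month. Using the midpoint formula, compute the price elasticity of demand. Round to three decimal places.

-0.768

%Δq = (2863 − 1932)/[(1932 + 2863)/2] = 931/2397.5 ≈ 0.3883.
%Δp = (46.84 − 78.52)/[(78.52 + 46.84)/2] = -31.68/62.68 ≈ -0.5054.
Arc elasticity E = %Δq/%Δp ≈ 0.3883/-0.5054 ≈ -0.768.
|E| < 1: demand is inelastic over this range.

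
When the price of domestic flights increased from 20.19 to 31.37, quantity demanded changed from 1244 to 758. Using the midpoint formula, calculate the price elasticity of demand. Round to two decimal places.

%Δq = (758 − 1244)/[(1244 + 758)/2] = -486/1001 ≈ -0.4855.
%Δp = (31.37 − 20.19)/[(20.19 + 31.37)/2] = 11.18/25.78 ≈ 0.4337.
Arc elasticity E = %Δq/%Δp ≈ -0.4855/0.4337 ≈ -1.12.
|E| > 1: demand is elastic over this range.

-1.12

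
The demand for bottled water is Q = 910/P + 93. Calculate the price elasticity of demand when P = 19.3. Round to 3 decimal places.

At P = 19.3, Q = 140.1503.
dQ/dP = −910/P² = −2.443.
Point elasticity E = (dQ/dP)·(P/Q) = -2.443 × 19.3/140.1503 ≈ -0.336.
|E| < 1, so demand is inelastic at this price.

-0.336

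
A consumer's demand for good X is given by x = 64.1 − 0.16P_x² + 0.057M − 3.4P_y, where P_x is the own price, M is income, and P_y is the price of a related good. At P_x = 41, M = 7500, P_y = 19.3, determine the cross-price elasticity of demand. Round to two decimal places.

Evaluating quantity at (P_x, M, P_y) gives x = 64.1 − 0.16(41)² + 0.057(7500) − 3.4(19.3) = 64.1 − 268.96 + 427.5 − 65.62 = 157.02.
∂x/∂P_y = −3.4, so E_xy = -3.4·(19.3/157.02) ≈ -0.42.
E_xy < 0: the goods are complements.

-0.42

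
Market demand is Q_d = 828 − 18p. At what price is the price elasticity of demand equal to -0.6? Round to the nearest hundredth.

17.25

Set −bp/(a − bp) = −0.6 ⇒ bp = 0.6(a − bp) ⇒ bp(1+0.6) = 0.6·a.
p = 0.6·828/(18·1.6) = 17.25.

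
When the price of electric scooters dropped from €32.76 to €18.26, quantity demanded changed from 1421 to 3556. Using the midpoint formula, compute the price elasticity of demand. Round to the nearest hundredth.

%Δq = (3556 − 1421)/[(1421 + 3556)/2] = 2135/2488.5 ≈ 0.8579.
%ΔP = (18.26 − 32.76)/[(32.76 + 18.26)/2] = -14.5/25.51 ≈ -0.5684.
Arc elasticity E = %Δq/%ΔP ≈ 0.8579/-0.5684 ≈ -1.51.
|E| > 1: demand is elastic over this range.

-1.51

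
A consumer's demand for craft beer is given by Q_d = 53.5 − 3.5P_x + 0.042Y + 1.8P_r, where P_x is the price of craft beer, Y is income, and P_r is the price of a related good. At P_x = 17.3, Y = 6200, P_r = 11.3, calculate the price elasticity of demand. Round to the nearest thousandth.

-0.221

Substituting, Q_d = 53.5 − 3.5(17.3) + 0.042(6200) + 1.8(11.3) = 53.5 − 60.55 + 260.4 + 20.34 = 273.69.
∂Q_d/∂P_x = −3.5, so E_p = (−3.5)·(17.3/273.69) ≈ -0.221.
|E_p| < 1: demand is inelastic.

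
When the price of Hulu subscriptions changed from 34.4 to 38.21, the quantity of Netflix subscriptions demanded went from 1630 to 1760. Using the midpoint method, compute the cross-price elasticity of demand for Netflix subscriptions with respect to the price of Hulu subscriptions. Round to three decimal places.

%ΔQ_x = (1760 − 1630)/[(1630+1760)/2] = 130/1695 ≈ 0.0767.
%ΔP_y = (38.21 − 34.4)/[(34.4+38.21)/2] ≈ 0.1049.
E_xy = 0.0767/0.1049 ≈ 0.731.
E_xy > 0, so Netflix subscriptions and Hulu subscriptions are substitutes.

0.731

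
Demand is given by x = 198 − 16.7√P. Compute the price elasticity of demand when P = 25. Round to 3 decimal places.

-0.365

At P = 25, x = 114.5.
dx/dP = −16.7/(2√P) = −16.7/(2·5).
Point elasticity E = (dx/dP)·(P/x) = -1.67 × 25/114.5 ≈ -0.365.
|E| < 1, so demand is inelastic at this price.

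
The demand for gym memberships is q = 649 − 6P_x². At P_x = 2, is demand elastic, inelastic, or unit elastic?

inelastic

At P_x = 2, q = 625.
dq/dP_x = −2·6·P_x = −24.
Point elasticity E = (dq/dP_x)·(P_x/q) = -24 × 2/625 ≈ -0.077.
|E| ≈ 0.077 < 1, so demand is inelastic.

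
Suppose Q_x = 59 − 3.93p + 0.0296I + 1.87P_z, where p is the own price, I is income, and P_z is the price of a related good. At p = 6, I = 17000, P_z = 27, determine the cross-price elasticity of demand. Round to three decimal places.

0.086

Evaluating quantity at (p, I, P_z) gives Q_x = 59 − 3.93(6) + 0.0296(17000) + 1.87(27) = 59 − 23.58 + 503.2 + 50.49 = 589.11.
∂Q_x/∂P_z = +1.87, so E_xy = 1.87·(27/589.11) ≈ 0.086.
E_xy > 0: the goods are substitutes.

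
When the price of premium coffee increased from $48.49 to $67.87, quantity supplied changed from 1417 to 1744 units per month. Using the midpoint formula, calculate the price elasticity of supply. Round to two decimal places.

0.62

%Δq = (1744 − 1417)/[(1417 + 1744)/2] = 327/1580.5 ≈ 0.2069.
%Δp = (67.87 − 48.49)/[(48.49 + 67.87)/2] = 19.38/58.18 ≈ 0.3331.
Arc elasticity E = %Δq/%Δp ≈ 0.2069/0.3331 ≈ 0.62.
|E| < 1: supply is inelastic over this range.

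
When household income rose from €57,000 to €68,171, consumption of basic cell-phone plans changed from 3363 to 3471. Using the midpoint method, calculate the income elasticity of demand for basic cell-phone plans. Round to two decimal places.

0.18

%ΔQ = (3471 − 3363)/[(3363+3471)/2] = 108/3417 ≈ 0.0316.
%ΔY = (68,171 − 57,000)/[(57,000+68,171)/2] = 11171/62585.5 ≈ 0.1785.
E_I = %ΔQ/%ΔY ≈ 0.18.
E_I ∈ (0,1): normal good (necessity).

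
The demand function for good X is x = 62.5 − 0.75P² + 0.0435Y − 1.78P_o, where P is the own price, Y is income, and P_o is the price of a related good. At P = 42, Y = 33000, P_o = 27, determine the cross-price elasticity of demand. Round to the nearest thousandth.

Evaluating quantity at (P, Y, P_o) gives x = 62.5 − 0.75(42)² + 0.0435(33000) − 1.78(27) = 62.5 − 1323 + 1435.5 − 48.06 = 126.94.
∂x/∂P_o = −1.78, so E_xy = -1.78·(27/126.94) ≈ -0.379.
E_xy < 0: the goods are complements.

-0.379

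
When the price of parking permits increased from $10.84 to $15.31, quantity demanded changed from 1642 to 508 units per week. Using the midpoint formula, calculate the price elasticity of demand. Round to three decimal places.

-3.086

%ΔQ = (508 − 1642)/[(1642 + 508)/2] = -1134/1075 ≈ -1.0549.
%Δp = (15.31 − 10.84)/[(10.84 + 15.31)/2] = 4.47/13.075 ≈ 0.3419.
Arc elasticity E = %ΔQ/%Δp ≈ -1.0549/0.3419 ≈ -3.086.
|E| > 1: demand is elastic over this range.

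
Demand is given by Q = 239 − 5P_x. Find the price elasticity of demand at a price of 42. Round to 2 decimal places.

-7.24

At P_x = 42, Q = 29.
dQ/dP_x = −5.
Point elasticity E = (dQ/dP_x)·(P_x/Q) = -5 × 42/29 ≈ -7.24.
|E| > 1, so demand is elastic at this price.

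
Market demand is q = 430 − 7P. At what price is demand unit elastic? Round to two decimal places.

30.71

For linear demand q = a − bP, E = −bP/(a − bP). |E| = 1 ⇒ bP = a − bP ⇒ P = a/(2b).
P = 430/(2·7) ≈ 30.71.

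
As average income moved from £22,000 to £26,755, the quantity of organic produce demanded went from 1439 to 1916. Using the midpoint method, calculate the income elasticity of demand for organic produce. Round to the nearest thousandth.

1.458

%ΔQ = (1916 − 1439)/[(1439+1916)/2] = 477/1677.5 ≈ 0.2844.
%ΔI = (26,755 − 22,000)/[(22,000+26,755)/2] = 4755/24377.5 ≈ 0.1951.
E_I = %ΔQ/%ΔI ≈ 1.458.
E_I > 1: normal good (luxury).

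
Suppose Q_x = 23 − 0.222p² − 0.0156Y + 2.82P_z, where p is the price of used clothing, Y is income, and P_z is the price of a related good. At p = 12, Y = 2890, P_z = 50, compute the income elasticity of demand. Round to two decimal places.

At the given point, Q_x = 23 − 0.222(12)² − 0.0156(2890) + 2.82(50) = 23 − 31.968 − 45.084 + 141 = 86.948.
∂Q_x/∂Y = −0.0156, so E_I = -0.0156·(2890/86.948) ≈ -0.52.
E_I < 0: inferior good.

-0.52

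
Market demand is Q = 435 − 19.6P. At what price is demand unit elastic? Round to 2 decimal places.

For linear demand Q = a − bP, E = −bP/(a − bP). |E| = 1 ⇒ bP = a − bP ⇒ P = a/(2b).
P = 435/(2·19.6) ≈ 11.10.

11.10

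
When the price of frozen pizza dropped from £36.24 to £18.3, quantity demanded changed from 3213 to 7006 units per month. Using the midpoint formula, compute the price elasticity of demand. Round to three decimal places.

%Δq = (7006 − 3213)/[(3213 + 7006)/2] = 3793/5109.5 ≈ 0.7423.
%ΔP = (18.3 − 36.24)/[(36.24 + 18.3)/2] = -17.94/27.27 ≈ -0.6579.
Arc elasticity E = %Δq/%ΔP ≈ 0.7423/-0.6579 ≈ -1.128.
|E| > 1: demand is elastic over this range.

-1.128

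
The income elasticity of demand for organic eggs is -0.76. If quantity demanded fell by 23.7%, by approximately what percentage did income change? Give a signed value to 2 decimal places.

%ΔQ ≈ E × %ΔI ⇒ %ΔI = %ΔQ / E = (-23.7%)/(-0.76) ≈ 31.18%.

31.18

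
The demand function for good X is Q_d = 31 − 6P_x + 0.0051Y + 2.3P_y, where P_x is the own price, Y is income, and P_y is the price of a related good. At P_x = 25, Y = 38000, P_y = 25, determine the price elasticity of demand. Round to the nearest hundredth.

-1.13

At the given point, Q_d = 31 − 6(25) + 0.0051(38000) + 2.3(25) = 31 − 150 + 193.8 + 57.5 = 132.3.
∂Q_d/∂P_x = −6, so E_p = (−6)·(25/132.3) ≈ -1.13.
|E_p| > 1: demand is elastic.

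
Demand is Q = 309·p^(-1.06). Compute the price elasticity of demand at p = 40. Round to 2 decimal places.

For a Cobb–Douglas (constant-elasticity) form Q = A·p^α·…, the elasticity with respect to p equals the exponent α at every point.
Here the exponent on p is -1.06, so the price elasticity of demand is -1.06.

-1.06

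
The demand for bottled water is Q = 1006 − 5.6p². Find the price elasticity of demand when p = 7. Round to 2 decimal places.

At p = 7, Q = 731.6.
dQ/dp = −2·5.6·p = −78.4.
Point elasticity E = (dQ/dp)·(p/Q) = -78.4 × 7/731.6 ≈ -0.75.
|E| < 1, so demand is inelastic at this price.

-0.75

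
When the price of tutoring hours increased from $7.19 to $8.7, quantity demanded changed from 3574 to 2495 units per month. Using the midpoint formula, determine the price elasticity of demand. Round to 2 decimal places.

%ΔQ = (2495 − 3574)/[(3574 + 2495)/2] = -1079/3034.5 ≈ -0.3556.
%Δp = (8.7 − 7.19)/[(7.19 + 8.7)/2] = 1.51/7.945 ≈ 0.1901.
Arc elasticity E = %ΔQ/%Δp ≈ -0.3556/0.1901 ≈ -1.87.
|E| > 1: demand is elastic over this range.

-1.87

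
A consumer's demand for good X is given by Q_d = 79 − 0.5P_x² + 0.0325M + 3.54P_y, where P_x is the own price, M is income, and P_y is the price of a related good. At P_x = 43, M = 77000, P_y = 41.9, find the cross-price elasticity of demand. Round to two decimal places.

First evaluate Q_d: 79 − 0.5(43)² + 0.0325(77000) + 3.54(41.9) = 79 − 924.5 + 2502.5 + 148.326 = 1805.326.
∂Q_d/∂P_y = +3.54, so E_xy = 3.54·(41.9/1805.326) ≈ 0.08.
E_xy > 0: the goods are substitutes.

0.08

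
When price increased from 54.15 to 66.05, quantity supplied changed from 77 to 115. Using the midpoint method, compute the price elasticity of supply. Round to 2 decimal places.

%Δq = (115 − 77)/[(77 + 115)/2] = 38/96 ≈ 0.3958.
%Δp = (66.05 − 54.15)/[(54.15 + 66.05)/2] = 11.9/60.1 ≈ 0.1980.
Arc elasticity E = %Δq/%Δp ≈ 0.3958/0.1980 ≈ 2.00.
|E| > 1: supply is elastic over this range.

2.00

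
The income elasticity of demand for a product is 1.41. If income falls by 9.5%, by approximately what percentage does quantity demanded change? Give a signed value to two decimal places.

%ΔQ ≈ E × %ΔI = (1.41) × (-9.5%) ≈ -13.40%.

-13.40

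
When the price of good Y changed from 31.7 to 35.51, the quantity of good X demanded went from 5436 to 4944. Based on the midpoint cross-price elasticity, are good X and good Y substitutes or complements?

complements

%ΔQ_x = (4944 − 5436)/[(5436+4944)/2] = -492/5190 ≈ -0.0948.
%ΔP_y = (35.51 − 31.7)/[(31.7+35.51)/2] ≈ 0.1134.
E_xy = -0.0948/0.1134 ≈ -0.836.
E_xy < 0, so the goods are complements.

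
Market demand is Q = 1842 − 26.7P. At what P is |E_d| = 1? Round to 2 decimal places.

For linear demand Q = a − bP, E = −bP/(a − bP). |E| = 1 ⇒ bP = a − bP ⇒ P = a/(2b).
P = 1842/(2·26.7) ≈ 34.49.

34.49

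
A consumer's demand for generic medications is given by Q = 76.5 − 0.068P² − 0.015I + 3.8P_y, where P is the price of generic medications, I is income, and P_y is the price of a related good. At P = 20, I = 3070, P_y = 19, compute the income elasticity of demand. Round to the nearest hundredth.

At the given point, Q = 76.5 − 0.068(20)² − 0.015(3070) + 3.8(19) = 76.5 − 27.2 − 46.05 + 72.2 = 75.45.
∂Q/∂I = −0.015, so E_I = -0.015·(3070/75.45) ≈ -0.61.
E_I < 0: inferior good.

-0.61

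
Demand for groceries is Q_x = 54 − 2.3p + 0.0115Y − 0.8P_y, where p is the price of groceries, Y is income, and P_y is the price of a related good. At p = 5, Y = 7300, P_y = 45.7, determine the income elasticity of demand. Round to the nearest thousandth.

0.934

At the given point, Q_x = 54 − 2.3(5) + 0.0115(7300) − 0.8(45.7) = 54 − 11.5 + 83.95 − 36.56 = 89.89.
∂Q_x/∂Y = +0.0115, so E_I = 0.0115·(7300/89.89) ≈ 0.934.
E_I ∈ (0,1): normal good (necessity).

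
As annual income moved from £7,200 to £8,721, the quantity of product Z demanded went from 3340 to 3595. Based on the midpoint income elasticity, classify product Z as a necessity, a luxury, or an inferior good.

necessity

%ΔQ = (3595 − 3340)/[(3340+3595)/2] = 255/3467.5 ≈ 0.0735.
%ΔI = (8,721 − 7,200)/[(7,200+8,721)/2] = 1521/7960.5 ≈ 0.1911.
E_I = %ΔQ/%ΔI ≈ 0.385.
E_I ∈ (0,1): normal good (necessity).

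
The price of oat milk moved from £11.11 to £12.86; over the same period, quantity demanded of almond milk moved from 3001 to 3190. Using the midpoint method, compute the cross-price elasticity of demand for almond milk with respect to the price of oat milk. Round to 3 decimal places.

%ΔQ_x = (3190 − 3001)/[(3001+3190)/2] = 189/3095.5 ≈ 0.0611.
%ΔP_y = (12.86 − 11.11)/[(11.11+12.86)/2] ≈ 0.1460.
E_xy = 0.0611/0.1460 ≈ 0.418.
E_xy > 0, so almond milk and oat milk are substitutes.

0.418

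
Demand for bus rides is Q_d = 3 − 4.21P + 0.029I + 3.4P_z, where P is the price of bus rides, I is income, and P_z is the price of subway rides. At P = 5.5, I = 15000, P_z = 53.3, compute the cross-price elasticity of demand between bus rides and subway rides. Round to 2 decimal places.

0.30

First evaluate Q_d: 3 − 4.21(5.5) + 0.029(15000) + 3.4(53.3) = 3 − 23.155 + 435 + 181.22 = 596.065.
∂Q_d/∂P_z = +3.4, so E_xy = 3.4·(53.3/596.065) ≈ 0.30.
E_xy > 0: the goods are substitutes.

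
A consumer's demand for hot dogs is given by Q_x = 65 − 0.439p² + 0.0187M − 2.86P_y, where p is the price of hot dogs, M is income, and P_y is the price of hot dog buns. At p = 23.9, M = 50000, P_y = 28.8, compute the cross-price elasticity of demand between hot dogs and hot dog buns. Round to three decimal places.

-0.124

Substituting, Q_x = 65 − 0.439(23.9)² + 0.0187(50000) − 2.86(28.8) = 65 − 250.7612 + 935 − 82.368 = 666.8708.
∂Q_x/∂P_y = −2.86, so E_xy = -2.86·(28.8/666.8708) ≈ -0.124.
E_xy < 0: the goods are complements.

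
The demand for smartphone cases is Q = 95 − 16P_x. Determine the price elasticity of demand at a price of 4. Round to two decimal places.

At P_x = 4, Q = 31.
dQ/dP_x = −16.
Point elasticity E = (dQ/dP_x)·(P_x/Q) = -16 × 4/31 ≈ -2.06.
|E| > 1, so demand is elastic at this price.

-2.06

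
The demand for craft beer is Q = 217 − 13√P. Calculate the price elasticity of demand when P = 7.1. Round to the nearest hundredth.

-0.09

At P = 7.1, Q = 182.3604.
dQ/dP = −13/(2√P) = −13/(2·2.6646).
Point elasticity E = (dQ/dP)·(P/Q) = -2.4394 × 7.1/182.3604 ≈ -0.09.
|E| < 1, so demand is inelastic at this price.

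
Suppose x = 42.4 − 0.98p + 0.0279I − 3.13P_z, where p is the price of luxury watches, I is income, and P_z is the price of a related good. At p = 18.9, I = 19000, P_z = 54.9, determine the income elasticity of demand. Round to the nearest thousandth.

First evaluate x: 42.4 − 0.98(18.9) + 0.0279(19000) − 3.13(54.9) = 42.4 − 18.522 + 530.1 − 171.837 = 382.141.
∂x/∂I = +0.0279, so E_I = 0.0279·(19000/382.141) ≈ 1.387.
E_I > 1: normal good (luxury).

1.387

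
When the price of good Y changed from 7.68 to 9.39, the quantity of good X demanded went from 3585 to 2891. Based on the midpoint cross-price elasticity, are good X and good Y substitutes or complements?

%ΔQ_x = (2891 − 3585)/[(3585+2891)/2] = -694/3238 ≈ -0.2143.
%ΔP_y = (9.39 − 7.68)/[(7.68+9.39)/2] ≈ 0.2004.
E_xy = -0.2143/0.2004 ≈ -1.070.
E_xy < 0, so the goods are complements.

complements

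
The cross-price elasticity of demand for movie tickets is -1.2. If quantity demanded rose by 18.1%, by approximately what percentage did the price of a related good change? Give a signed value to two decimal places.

-15.08

%ΔQ ≈ E × %ΔP_y ⇒ %ΔP_y = %ΔQ / E = (18.1%)/(-1.2) ≈ -15.08%.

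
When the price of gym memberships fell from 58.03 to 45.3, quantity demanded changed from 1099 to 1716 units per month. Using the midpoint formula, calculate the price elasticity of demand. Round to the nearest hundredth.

-1.78

%Δq = (1716 − 1099)/[(1099 + 1716)/2] = 617/1407.5 ≈ 0.4384.
%Δp = (45.3 − 58.03)/[(58.03 + 45.3)/2] = -12.73/51.665 ≈ -0.2464.
Arc elasticity E = %Δq/%Δp ≈ 0.4384/-0.2464 ≈ -1.78.
|E| > 1: demand is elastic over this range.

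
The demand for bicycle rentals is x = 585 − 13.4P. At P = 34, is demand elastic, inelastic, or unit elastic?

elastic

At P = 34, x = 129.4.
dx/dP = −13.4.
Point elasticity E = (dx/dP)·(P/x) = -13.4 × 34/129.4 ≈ -3.521.
|E| ≈ 3.521 > 1, so demand is elastic.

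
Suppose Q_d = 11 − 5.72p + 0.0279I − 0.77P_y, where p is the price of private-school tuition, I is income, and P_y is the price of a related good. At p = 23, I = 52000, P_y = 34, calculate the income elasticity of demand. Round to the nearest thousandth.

First evaluate Q_d: 11 − 5.72(23) + 0.0279(52000) − 0.77(34) = 11 − 131.56 + 1450.8 − 26.18 = 1304.06.
∂Q_d/∂I = +0.0279, so E_I = 0.0279·(52000/1304.06) ≈ 1.113.
E_I > 1: normal good (luxury).

1.113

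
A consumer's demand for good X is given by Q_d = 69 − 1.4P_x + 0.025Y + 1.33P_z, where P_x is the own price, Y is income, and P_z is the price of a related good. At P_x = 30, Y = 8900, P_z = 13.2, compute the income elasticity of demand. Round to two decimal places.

Q_d = 69 − 1.4(30) + 0.025(8900) + 1.33(13.2) = 69 − 42 + 222.5 + 17.556 = 267.056.
∂Q_d/∂Y = +0.025, so E_I = 0.025·(8900/267.056) ≈ 0.83.
E_I ∈ (0,1): normal good (necessity).

0.83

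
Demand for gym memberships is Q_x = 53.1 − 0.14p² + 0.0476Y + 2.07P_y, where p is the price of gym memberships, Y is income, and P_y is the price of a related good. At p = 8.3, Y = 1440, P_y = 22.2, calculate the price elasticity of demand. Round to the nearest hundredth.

Substituting, Q_x = 53.1 − 0.14(8.3)² + 0.0476(1440) + 2.07(22.2) = 53.1 − 9.6446 + 68.544 + 45.954 = 157.9534.
∂Q_x/∂p = −2·0.14·p = -2.324, so E_p = -2.324·(8.3/157.9534) ≈ -0.12.
|E_p| < 1: demand is inelastic.

-0.12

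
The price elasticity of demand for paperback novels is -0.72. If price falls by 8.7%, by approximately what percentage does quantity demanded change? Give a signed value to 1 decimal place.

6.3

%ΔQ ≈ E × %ΔP = (-0.72) × (-8.7%) ≈ 6.3%.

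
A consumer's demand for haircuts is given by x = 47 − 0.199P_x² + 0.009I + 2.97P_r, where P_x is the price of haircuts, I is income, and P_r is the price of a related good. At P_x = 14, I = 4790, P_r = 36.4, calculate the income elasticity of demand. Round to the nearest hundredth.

Evaluating quantity at (P_x, I, P_r) gives x = 47 − 0.199(14)² + 0.009(4790) + 2.97(36.4) = 47 − 39.004 + 43.11 + 108.108 = 159.214.
∂x/∂I = +0.009, so E_I = 0.009·(4790/159.214) ≈ 0.27.
E_I ∈ (0,1): normal good (necessity).

0.27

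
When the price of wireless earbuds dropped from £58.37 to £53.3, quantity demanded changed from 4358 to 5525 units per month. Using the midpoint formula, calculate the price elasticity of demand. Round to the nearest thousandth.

%Δq = (5525 − 4358)/[(4358 + 5525)/2] = 1167/4941.5 ≈ 0.2362.
%ΔP = (53.3 − 58.37)/[(58.37 + 53.3)/2] = -5.07/55.835 ≈ -0.0908.
Arc elasticity E = %Δq/%ΔP ≈ 0.2362/-0.0908 ≈ -2.601.
|E| > 1: demand is elastic over this range.

-2.601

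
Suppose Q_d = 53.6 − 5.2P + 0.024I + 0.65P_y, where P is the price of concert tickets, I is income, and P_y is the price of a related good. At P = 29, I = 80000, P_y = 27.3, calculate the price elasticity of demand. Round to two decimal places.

-0.08

Q_d = 53.6 − 5.2(29) + 0.024(80000) + 0.65(27.3) = 53.6 − 150.8 + 1920 + 17.745 = 1840.545.
∂Q_d/∂P = −5.2, so E_p = (−5.2)·(29/1840.545) ≈ -0.08.
|E_p| < 1: demand is inelastic.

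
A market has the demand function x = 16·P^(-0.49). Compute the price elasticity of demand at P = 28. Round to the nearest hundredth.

-0.49

For a Cobb–Douglas (constant-elasticity) form x = A·P^α·…, the elasticity with respect to P equals the exponent α at every point.
Here the exponent on P is -0.49, so the price elasticity of demand is -0.49.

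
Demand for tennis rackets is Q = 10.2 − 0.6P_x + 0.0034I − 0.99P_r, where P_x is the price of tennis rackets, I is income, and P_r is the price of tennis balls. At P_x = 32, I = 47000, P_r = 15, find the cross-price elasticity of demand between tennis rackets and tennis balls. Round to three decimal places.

At the given point, Q = 10.2 − 0.6(32) + 0.0034(47000) − 0.99(15) = 10.2 − 19.2 + 159.8 − 14.85 = 135.95.
∂Q/∂P_r = −0.99, so E_xy = -0.99·(15/135.95) ≈ -0.109.
E_xy < 0: the goods are complements.

-0.109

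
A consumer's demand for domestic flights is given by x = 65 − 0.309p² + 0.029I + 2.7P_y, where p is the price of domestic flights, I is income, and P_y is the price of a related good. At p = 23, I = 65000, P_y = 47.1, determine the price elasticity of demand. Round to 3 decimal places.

Substituting, x = 65 − 0.309(23)² + 0.029(65000) + 2.7(47.1) = 65 − 163.461 + 1885 + 127.17 = 1913.709.
∂x/∂p = −2·0.309·p = -14.214, so E_p = -14.214·(23/1913.709) ≈ -0.171.
|E_p| < 1: demand is inelastic.

-0.171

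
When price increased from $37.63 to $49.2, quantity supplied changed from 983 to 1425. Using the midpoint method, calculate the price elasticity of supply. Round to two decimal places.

1.38

%ΔQ = (1425 − 983)/[(983 + 1425)/2] = 442/1204 ≈ 0.3671.
%Δp = (49.2 − 37.63)/[(37.63 + 49.2)/2] = 11.57/43.415 ≈ 0.2665.
Arc elasticity E = %ΔQ/%Δp ≈ 0.3671/0.2665 ≈ 1.38.
|E| > 1: supply is elastic over this range.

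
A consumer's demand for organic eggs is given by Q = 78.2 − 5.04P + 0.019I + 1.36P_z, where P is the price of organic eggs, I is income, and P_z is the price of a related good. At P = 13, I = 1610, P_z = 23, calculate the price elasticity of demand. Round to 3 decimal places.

First evaluate Q: 78.2 − 5.04(13) + 0.019(1610) + 1.36(23) = 78.2 − 65.52 + 30.59 + 31.28 = 74.55.
∂Q/∂P = −5.04, so E_p = (−5.04)·(13/74.55) ≈ -0.879.
|E_p| < 1: demand is inelastic.

-0.879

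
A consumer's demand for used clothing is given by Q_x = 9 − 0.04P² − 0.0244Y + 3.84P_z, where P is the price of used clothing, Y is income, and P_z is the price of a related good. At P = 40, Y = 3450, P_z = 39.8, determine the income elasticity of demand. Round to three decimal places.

-6.166

Evaluating quantity at (P, Y, P_z) gives Q_x = 9 − 0.04(40)² − 0.0244(3450) + 3.84(39.8) = 9 − 64 − 84.18 + 152.832 = 13.652.
∂Q_x/∂Y = −0.0244, so E_I = -0.0244·(3450/13.652) ≈ -6.166.
E_I < 0: inferior good.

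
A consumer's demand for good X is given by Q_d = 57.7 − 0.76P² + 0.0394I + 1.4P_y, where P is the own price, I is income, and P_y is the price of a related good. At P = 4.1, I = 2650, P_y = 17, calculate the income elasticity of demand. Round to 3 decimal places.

Evaluating quantity at (P, I, P_y) gives Q_d = 57.7 − 0.76(4.1)² + 0.0394(2650) + 1.4(17) = 57.7 − 12.7756 + 104.41 + 23.8 = 173.1344.
∂Q_d/∂I = +0.0394, so E_I = 0.0394·(2650/173.1344) ≈ 0.603.
E_I ∈ (0,1): normal good (necessity).

0.603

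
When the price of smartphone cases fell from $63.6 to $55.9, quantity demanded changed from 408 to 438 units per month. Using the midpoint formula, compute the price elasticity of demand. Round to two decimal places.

%ΔQ = (438 − 408)/[(408 + 438)/2] = 30/423 ≈ 0.0709.
%Δp = (55.9 − 63.6)/[(63.6 + 55.9)/2] = -7.7/59.75 ≈ -0.1289.
Arc elasticity E = %ΔQ/%Δp ≈ 0.0709/-0.1289 ≈ -0.55.
|E| < 1: demand is inelastic over this range.

-0.55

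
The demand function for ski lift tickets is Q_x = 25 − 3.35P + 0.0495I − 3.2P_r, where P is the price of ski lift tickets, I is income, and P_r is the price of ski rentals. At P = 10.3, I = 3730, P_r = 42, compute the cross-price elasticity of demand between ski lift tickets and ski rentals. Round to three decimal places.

-3.300

At the given point, Q_x = 25 − 3.35(10.3) + 0.0495(3730) − 3.2(42) = 25 − 34.505 + 184.635 − 134.4 = 40.73.
∂Q_x/∂P_r = −3.2, so E_xy = -3.2·(42/40.73) ≈ -3.300.
E_xy < 0: the goods are complements.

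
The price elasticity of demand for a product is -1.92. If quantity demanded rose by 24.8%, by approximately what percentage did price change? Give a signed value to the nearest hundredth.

-12.92

%ΔQ ≈ E × %ΔP ⇒ %ΔP = %ΔQ / E = (24.8%)/(-1.92) ≈ -12.92%.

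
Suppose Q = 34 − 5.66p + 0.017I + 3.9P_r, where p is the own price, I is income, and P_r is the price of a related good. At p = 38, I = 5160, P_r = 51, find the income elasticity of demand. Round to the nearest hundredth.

Substituting, Q = 34 − 5.66(38) + 0.017(5160) + 3.9(51) = 34 − 215.08 + 87.72 + 198.9 = 105.54.
∂Q/∂I = +0.017, so E_I = 0.017·(5160/105.54) ≈ 0.83.
E_I ∈ (0,1): normal good (necessity).

0.83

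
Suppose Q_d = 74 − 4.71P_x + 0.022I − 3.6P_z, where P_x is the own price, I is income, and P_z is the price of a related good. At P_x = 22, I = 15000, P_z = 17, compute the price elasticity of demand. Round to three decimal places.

Evaluating quantity at (P_x, I, P_z) gives Q_d = 74 − 4.71(22) + 0.022(15000) − 3.6(17) = 74 − 103.62 + 330 − 61.2 = 239.18.
∂Q_d/∂P_x = −4.71, so E_p = (−4.71)·(22/239.18) ≈ -0.433.
|E_p| < 1: demand is inelastic.

-0.433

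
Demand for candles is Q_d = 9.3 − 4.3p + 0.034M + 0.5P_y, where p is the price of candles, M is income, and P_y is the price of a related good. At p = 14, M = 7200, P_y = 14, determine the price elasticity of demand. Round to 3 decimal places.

First evaluate Q_d: 9.3 − 4.3(14) + 0.034(7200) + 0.5(14) = 9.3 − 60.2 + 244.8 + 7 = 200.9.
∂Q_d/∂p = −4.3, so E_p = (−4.3)·(14/200.9) ≈ -0.300.
|E_p| < 1: demand is inelastic.

-0.300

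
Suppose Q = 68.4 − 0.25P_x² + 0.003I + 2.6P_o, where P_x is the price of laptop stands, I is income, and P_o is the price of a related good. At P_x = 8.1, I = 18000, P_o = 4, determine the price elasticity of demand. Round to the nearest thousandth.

-0.282

Evaluating quantity at (P_x, I, P_o) gives Q = 68.4 − 0.25(8.1)² + 0.003(18000) + 2.6(4) = 68.4 − 16.4025 + 54 + 10.4 = 116.3975.
∂Q/∂P_x = −2·0.25·P_x = -4.05, so E_p = -4.05·(8.1/116.3975) ≈ -0.282.
|E_p| < 1: demand is inelastic.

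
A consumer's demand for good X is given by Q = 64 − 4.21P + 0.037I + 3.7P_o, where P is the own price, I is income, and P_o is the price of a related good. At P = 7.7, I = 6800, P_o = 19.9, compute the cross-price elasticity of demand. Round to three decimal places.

0.206

First evaluate Q: 64 − 4.21(7.7) + 0.037(6800) + 3.7(19.9) = 64 − 32.417 + 251.6 + 73.63 = 356.813.
∂Q/∂P_o = +3.7, so E_xy = 3.7·(19.9/356.813) ≈ 0.206.
E_xy > 0: the goods are substitutes.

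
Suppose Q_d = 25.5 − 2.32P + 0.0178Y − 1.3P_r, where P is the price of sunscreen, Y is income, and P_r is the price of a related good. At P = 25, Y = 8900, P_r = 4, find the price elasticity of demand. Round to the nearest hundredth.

-0.48

Q_d = 25.5 − 2.32(25) + 0.0178(8900) − 1.3(4) = 25.5 − 58 + 158.42 − 5.2 = 120.72.
∂Q_d/∂P = −2.32, so E_p = (−2.32)·(25/120.72) ≈ -0.48.
|E_p| < 1: demand is inelastic.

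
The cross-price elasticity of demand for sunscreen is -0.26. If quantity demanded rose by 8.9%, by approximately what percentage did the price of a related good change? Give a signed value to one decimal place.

-34.2

%ΔQ ≈ E × %ΔP_y ⇒ %ΔP_y = %ΔQ / E = (8.9%)/(-0.26) ≈ -34.2%.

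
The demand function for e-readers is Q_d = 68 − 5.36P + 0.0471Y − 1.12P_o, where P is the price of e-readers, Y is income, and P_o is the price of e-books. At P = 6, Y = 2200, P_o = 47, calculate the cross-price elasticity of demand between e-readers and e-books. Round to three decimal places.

Q_d = 68 − 5.36(6) + 0.0471(2200) − 1.12(47) = 68 − 32.16 + 103.62 − 52.64 = 86.82.
∂Q_d/∂P_o = −1.12, so E_xy = -1.12·(47/86.82) ≈ -0.606.
E_xy < 0: the goods are complements.

-0.606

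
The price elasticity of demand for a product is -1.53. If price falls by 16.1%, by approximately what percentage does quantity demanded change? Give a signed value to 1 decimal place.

%ΔQ ≈ E × %ΔP = (-1.53) × (-16.1%) ≈ 24.6%.

24.6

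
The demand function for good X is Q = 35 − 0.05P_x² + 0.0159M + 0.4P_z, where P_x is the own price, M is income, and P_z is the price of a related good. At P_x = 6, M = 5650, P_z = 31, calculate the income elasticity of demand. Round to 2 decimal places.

0.66

At the given point, Q = 35 − 0.05(6)² + 0.0159(5650) + 0.4(31) = 35 − 1.8 + 89.835 + 12.4 = 135.435.
∂Q/∂M = +0.0159, so E_I = 0.0159·(5650/135.435) ≈ 0.66.
E_I ∈ (0,1): normal good (necessity).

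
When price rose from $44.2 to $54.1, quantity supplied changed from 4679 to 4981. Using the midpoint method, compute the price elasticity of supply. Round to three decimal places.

0.310

%ΔQ = (4981 − 4679)/[(4679 + 4981)/2] = 302/4830 ≈ 0.0625.
%Δp = (54.1 − 44.2)/[(44.2 + 54.1)/2] = 9.9/49.15 ≈ 0.2014.
Arc elasticity E = %ΔQ/%Δp ≈ 0.0625/0.2014 ≈ 0.310.
|E| < 1: supply is inelastic over this range.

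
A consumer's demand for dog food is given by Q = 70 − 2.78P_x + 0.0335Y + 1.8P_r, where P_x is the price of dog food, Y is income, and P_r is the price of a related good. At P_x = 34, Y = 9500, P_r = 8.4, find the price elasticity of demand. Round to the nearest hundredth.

-0.31

Substituting, Q = 70 − 2.78(34) + 0.0335(9500) + 1.8(8.4) = 70 − 94.52 + 318.25 + 15.12 = 308.85.
∂Q/∂P_x = −2.78, so E_p = (−2.78)·(34/308.85) ≈ -0.31.
|E_p| < 1: demand is inelastic.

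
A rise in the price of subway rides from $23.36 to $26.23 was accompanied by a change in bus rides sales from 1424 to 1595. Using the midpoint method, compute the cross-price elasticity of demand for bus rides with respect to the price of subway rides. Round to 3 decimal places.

0.979

%ΔQ_x = (1595 − 1424)/[(1424+1595)/2] = 171/1509.5 ≈ 0.1133.
%ΔP_y = (26.23 − 23.36)/[(23.36+26.23)/2] ≈ 0.1157.
E_xy = 0.1133/0.1157 ≈ 0.979.
E_xy > 0, so bus rides and subway rides are substitutes.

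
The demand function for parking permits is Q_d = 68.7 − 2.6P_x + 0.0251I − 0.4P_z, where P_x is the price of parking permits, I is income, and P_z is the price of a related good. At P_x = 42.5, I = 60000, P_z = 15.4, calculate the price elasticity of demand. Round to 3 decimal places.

-0.076

At the given point, Q_d = 68.7 − 2.6(42.5) + 0.0251(60000) − 0.4(15.4) = 68.7 − 110.5 + 1506 − 6.16 = 1458.04.
∂Q_d/∂P_x = −2.6, so E_p = (−2.6)·(42.5/1458.04) ≈ -0.076.
|E_p| < 1: demand is inelastic.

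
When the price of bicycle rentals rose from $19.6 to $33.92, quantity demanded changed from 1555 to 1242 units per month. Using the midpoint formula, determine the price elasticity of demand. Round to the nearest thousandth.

-0.418

%ΔQ = (1242 − 1555)/[(1555 + 1242)/2] = -313/1398.5 ≈ -0.2238.
%ΔP = (33.92 − 19.6)/[(19.6 + 33.92)/2] = 14.32/26.76 ≈ 0.5351.
Arc elasticity E = %ΔQ/%ΔP ≈ -0.2238/0.5351 ≈ -0.418.
|E| < 1: demand is inelastic over this range.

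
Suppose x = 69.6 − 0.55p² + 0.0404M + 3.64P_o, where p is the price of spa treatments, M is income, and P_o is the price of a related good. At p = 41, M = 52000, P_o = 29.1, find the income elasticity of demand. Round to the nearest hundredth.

At the given point, x = 69.6 − 0.55(41)² + 0.0404(52000) + 3.64(29.1) = 69.6 − 924.55 + 2100.8 + 105.924 = 1351.774.
∂x/∂M = +0.0404, so E_I = 0.0404·(52000/1351.774) ≈ 1.55.
E_I > 1: normal good (luxury).

1.55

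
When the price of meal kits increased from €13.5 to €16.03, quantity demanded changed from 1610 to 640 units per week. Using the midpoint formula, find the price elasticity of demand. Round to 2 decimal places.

-5.03

%ΔQ = (640 − 1610)/[(1610 + 640)/2] = -970/1125 ≈ -0.8622.
%ΔP = (16.03 − 13.5)/[(13.5 + 16.03)/2] = 2.53/14.765 ≈ 0.1714.
Arc elasticity E = %ΔQ/%ΔP ≈ -0.8622/0.1714 ≈ -5.03.
|E| > 1: demand is elastic over this range.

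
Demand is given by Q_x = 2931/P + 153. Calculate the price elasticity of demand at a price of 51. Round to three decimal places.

-0.273

At P = 51, Q_x = 210.4706.
dQ_x/dP = −2931/P² = −1.1269.
Point elasticity E = (dQ_x/dP)·(P/Q_x) = -1.1269 × 51/210.4706 ≈ -0.273.
|E| < 1, so demand is inelastic at this price.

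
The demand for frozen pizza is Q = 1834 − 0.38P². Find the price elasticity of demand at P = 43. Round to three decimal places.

-1.242

At P = 43, Q = 1131.38.
dQ/dP = −2·0.38·P = −32.68.
Point elasticity E = (dQ/dP)·(P/Q) = -32.68 × 43/1131.38 ≈ -1.242.
|E| > 1, so demand is elastic at this price.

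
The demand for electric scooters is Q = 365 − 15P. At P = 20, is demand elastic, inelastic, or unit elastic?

elastic

At P = 20, Q = 65.
dQ/dP = −15.
Point elasticity E = (dQ/dP)·(P/Q) = -15 × 20/65 ≈ -4.615.
|E| ≈ 4.615 > 1, so demand is elastic.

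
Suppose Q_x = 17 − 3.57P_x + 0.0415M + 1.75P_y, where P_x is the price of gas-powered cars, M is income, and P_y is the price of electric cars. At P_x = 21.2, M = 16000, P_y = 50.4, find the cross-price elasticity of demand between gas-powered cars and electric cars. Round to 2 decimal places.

0.13

Q_x = 17 − 3.57(21.2) + 0.0415(16000) + 1.75(50.4) = 17 − 75.684 + 664 + 88.2 = 693.516.
∂Q_x/∂P_y = +1.75, so E_xy = 1.75·(50.4/693.516) ≈ 0.13.
E_xy > 0: the goods are substitutes.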